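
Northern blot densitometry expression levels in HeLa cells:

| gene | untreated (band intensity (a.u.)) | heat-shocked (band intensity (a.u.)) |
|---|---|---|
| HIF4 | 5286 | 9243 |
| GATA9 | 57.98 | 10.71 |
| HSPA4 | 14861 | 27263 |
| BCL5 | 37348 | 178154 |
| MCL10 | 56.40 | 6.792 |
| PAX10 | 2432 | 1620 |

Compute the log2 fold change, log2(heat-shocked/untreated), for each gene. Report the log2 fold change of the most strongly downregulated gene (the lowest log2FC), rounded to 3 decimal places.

-3.054

log2(9243/5286) = 0.806  (HIF4)
log2(10.71/57.98) = -2.437  (GATA9)
log2(27263/14861) = 0.875  (HSPA4)
log2(178154/37348) = 2.254  (BCL5)
log2(6.792/56.40) = -3.054  (MCL10)
log2(1620/2432) = -0.586  (PAX10)
MCL10 is most strongly downregulated.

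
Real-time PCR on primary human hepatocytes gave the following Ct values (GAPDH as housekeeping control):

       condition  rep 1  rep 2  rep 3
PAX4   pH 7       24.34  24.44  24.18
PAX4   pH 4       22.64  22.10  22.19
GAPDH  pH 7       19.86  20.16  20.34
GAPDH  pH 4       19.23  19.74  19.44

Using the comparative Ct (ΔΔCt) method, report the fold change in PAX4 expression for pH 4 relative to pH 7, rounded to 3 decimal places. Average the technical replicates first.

2.567

Mean Ct: PAX4 pH 7 24.320; PAX4 pH 4 22.310; GAPDH pH 7 20.120; GAPDH pH 4 19.470
ΔCt(pH 7) = 24.320 − 20.120 = 4.200
ΔCt(pH 4) = 22.310 − 19.470 = 2.840
ΔΔCt = 2.840 − 4.200 = -1.360
Fold change = 2^(−(-1.360)) = 2^1.360 = 2.5669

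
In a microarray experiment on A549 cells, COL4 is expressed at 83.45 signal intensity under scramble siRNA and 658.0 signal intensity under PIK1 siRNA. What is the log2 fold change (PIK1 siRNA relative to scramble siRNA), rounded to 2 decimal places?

Fold change = 658.0 / 83.45 = 7.8850
log2(7.8850) = 2.979

2.98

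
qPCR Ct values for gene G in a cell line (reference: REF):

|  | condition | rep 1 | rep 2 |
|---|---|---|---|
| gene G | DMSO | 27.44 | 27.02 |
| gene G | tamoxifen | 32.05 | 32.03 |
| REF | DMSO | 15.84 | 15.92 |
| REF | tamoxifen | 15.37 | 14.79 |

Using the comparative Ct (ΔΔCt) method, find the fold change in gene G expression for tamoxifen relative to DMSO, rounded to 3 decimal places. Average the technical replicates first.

Mean Ct: gene G DMSO 27.230; gene G tamoxifen 32.040; REF DMSO 15.880; REF tamoxifen 15.080
ΔCt(DMSO) = 27.230 − 15.880 = 11.350
ΔCt(tamoxifen) = 32.040 − 15.080 = 16.960
ΔΔCt = 16.960 − 11.350 = 5.610
Fold change = 2^(−5.610) = 0.0205

0.020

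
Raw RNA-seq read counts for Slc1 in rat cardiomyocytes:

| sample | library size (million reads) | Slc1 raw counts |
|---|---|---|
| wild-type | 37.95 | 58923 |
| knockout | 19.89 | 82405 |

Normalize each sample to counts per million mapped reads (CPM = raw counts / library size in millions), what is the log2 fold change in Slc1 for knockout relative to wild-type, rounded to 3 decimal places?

1.416

CPM(wild-type) = 58923 / 37.95 = 1552.6482
CPM(knockout) = 82405 / 19.89 = 4143.0367
Fold change = 4143.0367 / 1552.6482 = 2.66837
log2(2.66837) = 1.4160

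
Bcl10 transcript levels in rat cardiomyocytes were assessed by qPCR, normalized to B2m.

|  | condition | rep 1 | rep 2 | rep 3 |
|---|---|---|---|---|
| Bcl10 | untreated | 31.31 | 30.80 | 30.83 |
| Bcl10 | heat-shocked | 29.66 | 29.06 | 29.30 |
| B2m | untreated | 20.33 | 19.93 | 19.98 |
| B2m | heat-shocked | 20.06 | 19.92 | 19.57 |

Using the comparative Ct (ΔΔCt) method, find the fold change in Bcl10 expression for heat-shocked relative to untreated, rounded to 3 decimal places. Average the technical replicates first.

Mean Ct: Bcl10 untreated 30.980; Bcl10 heat-shocked 29.340; B2m untreated 20.080; B2m heat-shocked 19.850
ΔCt(untreated) = 30.980 − 20.080 = 10.900
ΔCt(heat-shocked) = 29.340 − 19.850 = 9.490
ΔΔCt = 9.490 − 10.900 = -1.410
Fold change = 2^(−(-1.410)) = 2^1.410 = 2.6574

2.657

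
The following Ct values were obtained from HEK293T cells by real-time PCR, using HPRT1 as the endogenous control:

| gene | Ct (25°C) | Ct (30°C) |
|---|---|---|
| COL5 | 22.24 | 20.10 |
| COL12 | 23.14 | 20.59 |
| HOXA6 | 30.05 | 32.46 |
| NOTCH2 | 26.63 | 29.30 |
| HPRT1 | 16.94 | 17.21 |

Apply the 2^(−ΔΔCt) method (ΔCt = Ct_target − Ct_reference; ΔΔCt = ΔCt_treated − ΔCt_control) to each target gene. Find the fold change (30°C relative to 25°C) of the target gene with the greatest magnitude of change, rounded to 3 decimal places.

7.062

COL5: ΔΔCt = (20.10−17.21) − (22.24−16.94) = 2.89 − 5.30 = -2.41; fold change = 2^2.41 = 5.315
COL12: ΔΔCt = (20.59−17.21) − (23.14−16.94) = 3.38 − 6.20 = -2.82; fold change = 2^2.82 = 7.062
HOXA6: ΔΔCt = (32.46−17.21) − (30.05−16.94) = 15.25 − 13.11 = 2.14; fold change = 2^-2.14 = 0.227
NOTCH2: ΔΔCt = (29.30−17.21) − (26.63−16.94) = 12.09 − 9.69 = 2.40; fold change = 2^-2.40 = 0.189
COL12 has the largest |ΔΔCt| = 2.82.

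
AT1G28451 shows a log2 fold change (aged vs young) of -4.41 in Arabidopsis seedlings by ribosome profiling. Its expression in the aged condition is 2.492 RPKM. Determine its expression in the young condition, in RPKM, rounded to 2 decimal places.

52.98

Fold change = 2^(-4.41) = 0.0470
young expression = 2.492 / 0.0470 = 52.98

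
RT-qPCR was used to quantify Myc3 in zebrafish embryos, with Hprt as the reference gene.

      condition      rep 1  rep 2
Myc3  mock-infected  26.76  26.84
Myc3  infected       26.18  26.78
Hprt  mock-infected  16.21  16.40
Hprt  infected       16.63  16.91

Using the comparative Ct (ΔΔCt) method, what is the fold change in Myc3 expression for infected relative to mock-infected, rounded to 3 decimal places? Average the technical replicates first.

1.723

Mean Ct: Myc3 mock-infected 26.800; Myc3 infected 26.480; Hprt mock-infected 16.305; Hprt infected 16.770
ΔCt(mock-infected) = 26.800 − 16.305 = 10.495
ΔCt(infected) = 26.480 − 16.770 = 9.710
ΔΔCt = 9.710 − 10.495 = -0.785
Fold change = 2^(−(-0.785)) = 2^0.785 = 1.7231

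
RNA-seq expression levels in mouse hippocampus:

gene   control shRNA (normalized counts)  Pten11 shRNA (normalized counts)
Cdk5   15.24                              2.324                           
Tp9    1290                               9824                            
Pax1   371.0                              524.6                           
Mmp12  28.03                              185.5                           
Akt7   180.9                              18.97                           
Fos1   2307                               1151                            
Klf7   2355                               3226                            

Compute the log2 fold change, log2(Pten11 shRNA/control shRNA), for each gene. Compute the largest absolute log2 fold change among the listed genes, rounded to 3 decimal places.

3.253

log2(2.324/15.24) = -2.713  (Cdk5)
log2(9824/1290) = 2.929  (Tp9)
log2(524.6/371.0) = 0.500  (Pax1)
log2(185.5/28.03) = 2.726  (Mmp12)
log2(18.97/180.9) = -3.253  (Akt7)
log2(1151/2307) = -1.003  (Fos1)
log2(3226/2355) = 0.454  (Klf7)
The largest magnitude belongs to Akt7.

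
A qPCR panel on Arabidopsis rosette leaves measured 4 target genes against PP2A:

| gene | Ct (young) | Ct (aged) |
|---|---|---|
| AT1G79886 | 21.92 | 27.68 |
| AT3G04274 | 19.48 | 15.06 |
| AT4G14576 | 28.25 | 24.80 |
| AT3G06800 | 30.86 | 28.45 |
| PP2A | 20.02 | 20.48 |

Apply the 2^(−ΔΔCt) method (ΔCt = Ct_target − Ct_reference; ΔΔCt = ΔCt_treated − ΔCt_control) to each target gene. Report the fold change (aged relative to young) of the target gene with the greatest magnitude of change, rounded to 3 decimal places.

0.025

AT1G79886: ΔΔCt = (27.68−20.48) − (21.92−20.02) = 7.20 − 1.90 = 5.30; fold change = 2^-5.30 = 0.025
AT3G04274: ΔΔCt = (15.06−20.48) − (19.48−20.02) = -5.42 − (-0.54) = -4.88; fold change = 2^4.88 = 29.446
AT4G14576: ΔΔCt = (24.80−20.48) − (28.25−20.02) = 4.32 − 8.23 = -3.91; fold change = 2^3.91 = 15.032
AT3G06800: ΔΔCt = (28.45−20.48) − (30.86−20.02) = 7.97 − 10.84 = -2.87; fold change = 2^2.87 = 7.311
AT1G79886 has the largest |ΔΔCt| = 5.30.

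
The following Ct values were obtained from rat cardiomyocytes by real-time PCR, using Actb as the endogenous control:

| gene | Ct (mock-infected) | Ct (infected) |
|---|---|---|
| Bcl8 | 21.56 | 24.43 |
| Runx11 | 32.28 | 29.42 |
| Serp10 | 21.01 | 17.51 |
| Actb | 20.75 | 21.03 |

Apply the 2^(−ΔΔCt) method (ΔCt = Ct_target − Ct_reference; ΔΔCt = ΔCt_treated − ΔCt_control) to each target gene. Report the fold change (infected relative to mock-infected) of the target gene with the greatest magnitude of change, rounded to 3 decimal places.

Bcl8: ΔΔCt = (24.43−21.03) − (21.56−20.75) = 3.40 − 0.81 = 2.59; fold change = 2^-2.59 = 0.166
Runx11: ΔΔCt = (29.42−21.03) − (32.28−20.75) = 8.39 − 11.53 = -3.14; fold change = 2^3.14 = 8.815
Serp10: ΔΔCt = (17.51−21.03) − (21.01−20.75) = -3.52 − 0.26 = -3.78; fold change = 2^3.78 = 13.737
Serp10 has the largest |ΔΔCt| = 3.78.

13.737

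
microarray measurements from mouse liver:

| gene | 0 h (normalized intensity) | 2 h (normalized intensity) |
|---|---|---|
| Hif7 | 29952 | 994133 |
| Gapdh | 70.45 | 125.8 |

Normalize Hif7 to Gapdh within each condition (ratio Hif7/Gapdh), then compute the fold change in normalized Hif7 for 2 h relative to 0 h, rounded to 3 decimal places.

Hif7/Gapdh (0 h) = 29952 / 70.45 = 425.15
Hif7/Gapdh (2 h) = 994133 / 125.8 = 7902.5
Fold change = 7902.5 / 425.15 = 18.5874

18.587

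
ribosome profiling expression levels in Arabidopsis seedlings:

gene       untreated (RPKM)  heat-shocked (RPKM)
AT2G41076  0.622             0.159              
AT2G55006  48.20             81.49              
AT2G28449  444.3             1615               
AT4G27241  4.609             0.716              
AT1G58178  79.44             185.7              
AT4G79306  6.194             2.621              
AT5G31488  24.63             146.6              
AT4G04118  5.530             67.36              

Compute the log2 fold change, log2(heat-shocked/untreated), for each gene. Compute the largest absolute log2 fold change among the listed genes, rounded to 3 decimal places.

3.607

log2(0.159/0.622) = -1.968  (AT2G41076)
log2(81.49/48.20) = 0.758  (AT2G55006)
log2(1615/444.3) = 1.862  (AT2G28449)
log2(0.716/4.609) = -2.686  (AT4G27241)
log2(185.7/79.44) = 1.225  (AT1G58178)
log2(2.621/6.194) = -1.241  (AT4G79306)
log2(146.6/24.63) = 2.573  (AT5G31488)
log2(67.36/5.530) = 3.607  (AT4G04118)
The largest magnitude belongs to AT4G04118.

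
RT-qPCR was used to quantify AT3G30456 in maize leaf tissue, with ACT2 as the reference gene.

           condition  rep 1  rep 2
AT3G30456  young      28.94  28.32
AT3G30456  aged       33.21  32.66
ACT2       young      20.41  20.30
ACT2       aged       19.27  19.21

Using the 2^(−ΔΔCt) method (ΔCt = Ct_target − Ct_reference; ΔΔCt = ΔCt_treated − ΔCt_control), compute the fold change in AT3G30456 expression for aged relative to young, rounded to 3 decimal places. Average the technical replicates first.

0.023

Mean Ct: AT3G30456 young 28.630; AT3G30456 aged 32.935; ACT2 young 20.355; ACT2 aged 19.240
ΔCt(young) = 28.630 − 20.355 = 8.275
ΔCt(aged) = 32.935 − 19.240 = 13.695
ΔΔCt = 13.695 − 8.275 = 5.420
Fold change = 2^(−5.420) = 0.0234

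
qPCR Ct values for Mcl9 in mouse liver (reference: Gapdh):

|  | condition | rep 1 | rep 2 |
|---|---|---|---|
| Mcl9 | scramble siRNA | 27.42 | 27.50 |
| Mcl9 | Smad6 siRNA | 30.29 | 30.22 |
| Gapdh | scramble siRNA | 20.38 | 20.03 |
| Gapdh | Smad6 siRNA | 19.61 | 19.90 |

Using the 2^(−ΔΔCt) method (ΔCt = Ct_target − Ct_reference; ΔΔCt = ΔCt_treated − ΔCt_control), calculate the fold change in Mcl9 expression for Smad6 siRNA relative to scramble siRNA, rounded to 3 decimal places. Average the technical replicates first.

Mean Ct: Mcl9 scramble siRNA 27.460; Mcl9 Smad6 siRNA 30.255; Gapdh scramble siRNA 20.205; Gapdh Smad6 siRNA 19.755
ΔCt(scramble siRNA) = 27.460 − 20.205 = 7.255
ΔCt(Smad6 siRNA) = 30.255 − 19.755 = 10.500
ΔΔCt = 10.500 − 7.255 = 3.245
Fold change = 2^(−3.245) = 0.1055

0.105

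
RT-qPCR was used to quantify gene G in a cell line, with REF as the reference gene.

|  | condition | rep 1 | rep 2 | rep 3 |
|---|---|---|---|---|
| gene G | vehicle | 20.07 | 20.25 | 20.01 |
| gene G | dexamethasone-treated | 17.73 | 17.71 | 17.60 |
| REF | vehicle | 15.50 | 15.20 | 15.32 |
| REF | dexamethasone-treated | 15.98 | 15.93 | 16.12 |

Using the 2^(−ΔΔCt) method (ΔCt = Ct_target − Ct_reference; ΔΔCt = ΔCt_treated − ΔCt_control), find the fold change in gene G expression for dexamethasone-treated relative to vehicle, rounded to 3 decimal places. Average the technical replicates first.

Mean Ct: gene G vehicle 20.110; gene G dexamethasone-treated 17.680; REF vehicle 15.340; REF dexamethasone-treated 16.010
ΔCt(vehicle) = 20.110 − 15.340 = 4.770
ΔCt(dexamethasone-treated) = 17.680 − 16.010 = 1.670
ΔΔCt = 1.670 − 4.770 = -3.100
Fold change = 2^(−(-3.100)) = 2^3.100 = 8.5742

8.574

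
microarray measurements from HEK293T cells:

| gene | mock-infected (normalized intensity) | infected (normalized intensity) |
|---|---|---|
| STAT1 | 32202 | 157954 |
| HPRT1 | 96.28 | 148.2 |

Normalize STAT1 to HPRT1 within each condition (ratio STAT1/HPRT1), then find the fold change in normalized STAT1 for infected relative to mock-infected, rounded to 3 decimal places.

STAT1/HPRT1 (mock-infected) = 32202 / 96.28 = 334.46
STAT1/HPRT1 (infected) = 157954 / 148.2 = 1065.8
Fold change = 1065.8 / 334.46 = 3.1867

3.187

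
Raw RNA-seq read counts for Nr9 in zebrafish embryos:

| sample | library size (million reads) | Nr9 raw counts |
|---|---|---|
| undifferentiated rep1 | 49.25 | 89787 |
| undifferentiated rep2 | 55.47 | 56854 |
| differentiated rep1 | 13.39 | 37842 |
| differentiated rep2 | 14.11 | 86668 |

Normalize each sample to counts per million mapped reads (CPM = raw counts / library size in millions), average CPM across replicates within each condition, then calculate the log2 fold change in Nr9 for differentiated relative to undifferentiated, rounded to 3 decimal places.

CPM(undifferentiated rep1) = 89787 / 49.25 = 1823.0863
CPM(undifferentiated rep2) = 56854 / 55.47 = 1024.9504
CPM(differentiated rep1) = 37842 / 13.39 = 2826.1389
CPM(differentiated rep2) = 86668 / 14.11 = 6142.3104
mean CPM(undifferentiated) = 1424.0184; mean CPM(differentiated) = 4484.2247
Fold change = 4484.2247 / 1424.0184 = 3.14899
log2(3.14899) = 1.6549

1.655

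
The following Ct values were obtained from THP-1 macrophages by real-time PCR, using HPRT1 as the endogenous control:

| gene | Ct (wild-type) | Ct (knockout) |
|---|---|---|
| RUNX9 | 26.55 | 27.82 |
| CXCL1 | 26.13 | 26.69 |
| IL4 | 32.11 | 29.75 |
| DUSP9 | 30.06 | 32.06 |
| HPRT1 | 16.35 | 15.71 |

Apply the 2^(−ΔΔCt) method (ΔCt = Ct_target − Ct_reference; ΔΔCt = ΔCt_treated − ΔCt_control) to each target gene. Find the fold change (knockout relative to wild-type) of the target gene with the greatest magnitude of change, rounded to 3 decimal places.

0.160

RUNX9: ΔΔCt = (27.82−15.71) − (26.55−16.35) = 12.11 − 10.20 = 1.91; fold change = 2^-1.91 = 0.266
CXCL1: ΔΔCt = (26.69−15.71) − (26.13−16.35) = 10.98 − 9.78 = 1.20; fold change = 2^-1.20 = 0.435
IL4: ΔΔCt = (29.75−15.71) − (32.11−16.35) = 14.04 − 15.76 = -1.72; fold change = 2^1.72 = 3.294
DUSP9: ΔΔCt = (32.06−15.71) − (30.06−16.35) = 16.35 − 13.71 = 2.64; fold change = 2^-2.64 = 0.160
DUSP9 has the largest |ΔΔCt| = 2.64.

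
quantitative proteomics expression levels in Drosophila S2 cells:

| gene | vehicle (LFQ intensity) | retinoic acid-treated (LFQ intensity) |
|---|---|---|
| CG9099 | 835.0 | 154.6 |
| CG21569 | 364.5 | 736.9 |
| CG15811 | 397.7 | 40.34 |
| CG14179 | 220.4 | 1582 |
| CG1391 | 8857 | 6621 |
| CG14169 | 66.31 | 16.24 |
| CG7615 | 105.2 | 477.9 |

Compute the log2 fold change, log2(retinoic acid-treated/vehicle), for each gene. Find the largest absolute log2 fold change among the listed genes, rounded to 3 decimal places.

log2(154.6/835.0) = -2.433  (CG9099)
log2(736.9/364.5) = 1.016  (CG21569)
log2(40.34/397.7) = -3.301  (CG15811)
log2(1582/220.4) = 2.844  (CG14179)
log2(6621/8857) = -0.420  (CG1391)
log2(16.24/66.31) = -2.030  (CG14169)
log2(477.9/105.2) = 2.184  (CG7615)
The largest magnitude belongs to CG15811.

3.301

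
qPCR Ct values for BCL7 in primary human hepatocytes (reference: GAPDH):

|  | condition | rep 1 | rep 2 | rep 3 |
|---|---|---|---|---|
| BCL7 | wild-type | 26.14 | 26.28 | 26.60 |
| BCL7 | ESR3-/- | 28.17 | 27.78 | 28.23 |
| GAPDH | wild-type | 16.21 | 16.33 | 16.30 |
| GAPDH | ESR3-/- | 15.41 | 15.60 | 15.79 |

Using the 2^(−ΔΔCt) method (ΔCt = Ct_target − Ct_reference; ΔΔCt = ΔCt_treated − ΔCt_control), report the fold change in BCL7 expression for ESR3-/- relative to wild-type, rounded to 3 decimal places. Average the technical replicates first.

0.189

Mean Ct: BCL7 wild-type 26.340; BCL7 ESR3-/- 28.060; GAPDH wild-type 16.280; GAPDH ESR3-/- 15.600
ΔCt(wild-type) = 26.340 − 16.280 = 10.060
ΔCt(ESR3-/-) = 28.060 − 15.600 = 12.460
ΔΔCt = 12.460 − 10.060 = 2.400
Fold change = 2^(−2.400) = 0.1895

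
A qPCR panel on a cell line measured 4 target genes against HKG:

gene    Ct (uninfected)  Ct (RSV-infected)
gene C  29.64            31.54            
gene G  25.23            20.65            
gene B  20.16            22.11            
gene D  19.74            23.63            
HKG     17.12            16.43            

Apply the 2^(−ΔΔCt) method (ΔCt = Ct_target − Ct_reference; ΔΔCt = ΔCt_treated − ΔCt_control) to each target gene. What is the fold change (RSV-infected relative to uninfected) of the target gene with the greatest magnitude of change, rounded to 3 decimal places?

0.042

gene C: ΔΔCt = (31.54−16.43) − (29.64−17.12) = 15.11 − 12.52 = 2.59; fold change = 2^-2.59 = 0.166
gene G: ΔΔCt = (20.65−16.43) − (25.23−17.12) = 4.22 − 8.11 = -3.89; fold change = 2^3.89 = 14.825
gene B: ΔΔCt = (22.11−16.43) − (20.16−17.12) = 5.68 − 3.04 = 2.64; fold change = 2^-2.64 = 0.160
gene D: ΔΔCt = (23.63−16.43) − (19.74−17.12) = 7.20 − 2.62 = 4.58; fold change = 2^-4.58 = 0.042
gene D has the largest |ΔΔCt| = 4.58.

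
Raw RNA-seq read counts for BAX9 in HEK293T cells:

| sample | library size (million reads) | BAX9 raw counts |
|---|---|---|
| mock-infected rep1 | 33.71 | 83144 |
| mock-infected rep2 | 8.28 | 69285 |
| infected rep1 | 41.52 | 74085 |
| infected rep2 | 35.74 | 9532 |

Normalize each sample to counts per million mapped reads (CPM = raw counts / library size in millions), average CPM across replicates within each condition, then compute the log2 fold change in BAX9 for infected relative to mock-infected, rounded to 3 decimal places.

CPM(mock-infected rep1) = 83144 / 33.71 = 2466.4491
CPM(mock-infected rep2) = 69285 / 8.28 = 8367.7536
CPM(infected rep1) = 74085 / 41.52 = 1784.3208
CPM(infected rep2) = 9532 / 35.74 = 266.7040
mean CPM(mock-infected) = 5417.1014; mean CPM(infected) = 1025.5124
Fold change = 1025.5124 / 5417.1014 = 0.18931
log2(0.18931) = -2.4012

-2.401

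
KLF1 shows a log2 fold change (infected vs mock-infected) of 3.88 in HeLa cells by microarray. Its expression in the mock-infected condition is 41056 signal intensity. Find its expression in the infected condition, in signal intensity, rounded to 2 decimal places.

604467.59

Fold change = 2^(3.88) = 14.7230
infected expression = 41056 × 14.7230 = 604467.59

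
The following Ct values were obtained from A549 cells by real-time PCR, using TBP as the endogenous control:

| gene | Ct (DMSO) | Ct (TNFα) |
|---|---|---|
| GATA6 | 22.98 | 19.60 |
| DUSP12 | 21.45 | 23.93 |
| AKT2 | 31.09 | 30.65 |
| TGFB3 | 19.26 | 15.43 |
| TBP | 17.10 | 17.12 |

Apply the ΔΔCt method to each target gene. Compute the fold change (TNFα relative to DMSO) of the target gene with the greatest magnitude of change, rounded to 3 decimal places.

GATA6: ΔΔCt = (19.60−17.12) − (22.98−17.10) = 2.48 − 5.88 = -3.40; fold change = 2^3.40 = 10.556
DUSP12: ΔΔCt = (23.93−17.12) − (21.45−17.10) = 6.81 − 4.35 = 2.46; fold change = 2^-2.46 = 0.182
AKT2: ΔΔCt = (30.65−17.12) − (31.09−17.10) = 13.53 − 13.99 = -0.46; fold change = 2^0.46 = 1.376
TGFB3: ΔΔCt = (15.43−17.12) − (19.26−17.10) = -1.69 − 2.16 = -3.85; fold change = 2^3.85 = 14.420
TGFB3 has the largest |ΔΔCt| = 3.85.

14.420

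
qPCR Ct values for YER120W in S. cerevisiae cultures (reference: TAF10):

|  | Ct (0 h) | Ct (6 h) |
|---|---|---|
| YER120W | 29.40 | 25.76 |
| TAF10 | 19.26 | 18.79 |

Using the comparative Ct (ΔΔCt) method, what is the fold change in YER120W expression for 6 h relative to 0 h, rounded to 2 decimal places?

9.00

ΔCt(0 h) = 29.400 − 19.260 = 10.140
ΔCt(6 h) = 25.760 − 18.790 = 6.970
ΔΔCt = 6.970 − 10.140 = -3.170
Fold change = 2^(−(-3.170)) = 2^3.170 = 9.000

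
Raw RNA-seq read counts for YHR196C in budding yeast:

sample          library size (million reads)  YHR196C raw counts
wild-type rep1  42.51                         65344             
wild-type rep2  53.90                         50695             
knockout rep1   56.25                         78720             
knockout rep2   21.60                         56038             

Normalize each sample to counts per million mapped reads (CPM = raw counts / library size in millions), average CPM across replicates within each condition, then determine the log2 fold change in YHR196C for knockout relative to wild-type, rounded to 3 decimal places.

CPM(wild-type rep1) = 65344 / 42.51 = 1537.1442
CPM(wild-type rep2) = 50695 / 53.90 = 940.5380
CPM(knockout rep1) = 78720 / 56.25 = 1399.4667
CPM(knockout rep2) = 56038 / 21.60 = 2594.3519
mean CPM(wild-type) = 1238.8411; mean CPM(knockout) = 1996.9093
Fold change = 1996.9093 / 1238.8411 = 1.61192
log2(1.61192) = 0.6888

0.689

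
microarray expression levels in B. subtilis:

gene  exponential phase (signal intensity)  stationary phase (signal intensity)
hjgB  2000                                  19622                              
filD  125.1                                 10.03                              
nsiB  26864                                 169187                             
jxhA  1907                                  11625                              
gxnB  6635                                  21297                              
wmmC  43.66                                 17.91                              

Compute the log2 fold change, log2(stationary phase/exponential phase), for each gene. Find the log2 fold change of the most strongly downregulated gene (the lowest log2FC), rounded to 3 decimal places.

-3.641

log2(19622/2000) = 3.294  (hjgB)
log2(10.03/125.1) = -3.641  (filD)
log2(169187/26864) = 2.655  (nsiB)
log2(11625/1907) = 2.608  (jxhA)
log2(21297/6635) = 1.682  (gxnB)
log2(17.91/43.66) = -1.286  (wmmC)
filD is most strongly downregulated.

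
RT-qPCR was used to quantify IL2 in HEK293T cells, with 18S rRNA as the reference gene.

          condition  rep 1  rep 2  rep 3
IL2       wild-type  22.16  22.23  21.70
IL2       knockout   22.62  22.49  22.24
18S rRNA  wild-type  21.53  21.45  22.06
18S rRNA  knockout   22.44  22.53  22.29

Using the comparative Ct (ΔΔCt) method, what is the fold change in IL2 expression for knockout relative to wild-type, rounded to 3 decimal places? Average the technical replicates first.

Mean Ct: IL2 wild-type 22.030; IL2 knockout 22.450; 18S rRNA wild-type 21.680; 18S rRNA knockout 22.420
ΔCt(wild-type) = 22.030 − 21.680 = 0.350
ΔCt(knockout) = 22.450 − 22.420 = 0.030
ΔΔCt = 0.030 − 0.350 = -0.320
Fold change = 2^(−(-0.320)) = 2^0.320 = 1.2483

1.248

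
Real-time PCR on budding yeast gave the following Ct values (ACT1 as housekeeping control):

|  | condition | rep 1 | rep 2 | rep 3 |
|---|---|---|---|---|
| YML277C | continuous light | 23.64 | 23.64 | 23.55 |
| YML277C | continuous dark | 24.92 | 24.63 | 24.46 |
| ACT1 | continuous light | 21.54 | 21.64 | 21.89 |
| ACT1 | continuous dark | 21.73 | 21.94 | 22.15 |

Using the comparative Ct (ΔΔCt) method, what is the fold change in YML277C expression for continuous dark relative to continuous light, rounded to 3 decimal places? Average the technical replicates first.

0.570

Mean Ct: YML277C continuous light 23.610; YML277C continuous dark 24.670; ACT1 continuous light 21.690; ACT1 continuous dark 21.940
ΔCt(continuous light) = 23.610 − 21.690 = 1.920
ΔCt(continuous dark) = 24.670 − 21.940 = 2.730
ΔΔCt = 2.730 − 1.920 = 0.810
Fold change = 2^(−0.810) = 0.5704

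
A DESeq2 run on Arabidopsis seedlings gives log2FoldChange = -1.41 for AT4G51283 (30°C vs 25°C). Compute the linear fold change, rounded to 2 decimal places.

0.38

Fold change = 2^(-1.41) = 0.376
That is, AT4G51283 drops to 37.6% of the 25°C level.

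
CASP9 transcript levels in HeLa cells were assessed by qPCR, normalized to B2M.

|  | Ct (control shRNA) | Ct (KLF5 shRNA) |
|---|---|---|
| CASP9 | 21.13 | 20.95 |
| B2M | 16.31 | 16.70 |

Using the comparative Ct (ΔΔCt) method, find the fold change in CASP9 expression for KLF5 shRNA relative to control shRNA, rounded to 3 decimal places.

1.485

ΔCt(control shRNA) = 21.130 − 16.310 = 4.820
ΔCt(KLF5 shRNA) = 20.950 − 16.700 = 4.250
ΔΔCt = 4.250 − 4.820 = -0.570
Fold change = 2^(−(-0.570)) = 2^0.570 = 1.4845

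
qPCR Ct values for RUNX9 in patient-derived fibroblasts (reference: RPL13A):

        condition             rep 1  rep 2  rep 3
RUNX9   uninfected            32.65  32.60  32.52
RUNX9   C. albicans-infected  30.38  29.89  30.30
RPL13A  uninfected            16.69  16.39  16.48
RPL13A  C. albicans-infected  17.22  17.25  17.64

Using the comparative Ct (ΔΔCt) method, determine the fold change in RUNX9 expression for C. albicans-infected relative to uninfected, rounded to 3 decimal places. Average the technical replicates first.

9.514

Mean Ct: RUNX9 uninfected 32.590; RUNX9 C. albicans-infected 30.190; RPL13A uninfected 16.520; RPL13A C. albicans-infected 17.370
ΔCt(uninfected) = 32.590 − 16.520 = 16.070
ΔCt(C. albicans-infected) = 30.190 − 17.370 = 12.820
ΔΔCt = 12.820 − 16.070 = -3.250
Fold change = 2^(−(-3.250)) = 2^3.250 = 9.5137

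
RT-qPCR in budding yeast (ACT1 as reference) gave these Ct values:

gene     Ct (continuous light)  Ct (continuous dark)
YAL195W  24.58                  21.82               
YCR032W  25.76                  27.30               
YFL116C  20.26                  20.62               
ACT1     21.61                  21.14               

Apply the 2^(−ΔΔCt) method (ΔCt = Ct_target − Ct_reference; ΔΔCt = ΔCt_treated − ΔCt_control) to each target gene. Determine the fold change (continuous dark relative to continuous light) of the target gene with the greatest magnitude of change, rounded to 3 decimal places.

YAL195W: ΔΔCt = (21.82−21.14) − (24.58−21.61) = 0.68 − 2.97 = -2.29; fold change = 2^2.29 = 4.891
YCR032W: ΔΔCt = (27.30−21.14) − (25.76−21.61) = 6.16 − 4.15 = 2.01; fold change = 2^-2.01 = 0.248
YFL116C: ΔΔCt = (20.62−21.14) − (20.26−21.61) = -0.52 − (-1.35) = 0.83; fold change = 2^-0.83 = 0.563
YAL195W has the largest |ΔΔCt| = 2.29.

4.891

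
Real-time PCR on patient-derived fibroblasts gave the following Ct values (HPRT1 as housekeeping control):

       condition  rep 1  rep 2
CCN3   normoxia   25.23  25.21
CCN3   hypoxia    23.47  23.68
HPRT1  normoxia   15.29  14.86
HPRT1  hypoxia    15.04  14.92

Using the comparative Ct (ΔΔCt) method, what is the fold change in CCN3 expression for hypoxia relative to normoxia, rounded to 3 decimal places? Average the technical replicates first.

2.928

Mean Ct: CCN3 normoxia 25.220; CCN3 hypoxia 23.575; HPRT1 normoxia 15.075; HPRT1 hypoxia 14.980
ΔCt(normoxia) = 25.220 − 15.075 = 10.145
ΔCt(hypoxia) = 23.575 − 14.980 = 8.595
ΔΔCt = 8.595 − 10.145 = -1.550
Fold change = 2^(−(-1.550)) = 2^1.550 = 2.9282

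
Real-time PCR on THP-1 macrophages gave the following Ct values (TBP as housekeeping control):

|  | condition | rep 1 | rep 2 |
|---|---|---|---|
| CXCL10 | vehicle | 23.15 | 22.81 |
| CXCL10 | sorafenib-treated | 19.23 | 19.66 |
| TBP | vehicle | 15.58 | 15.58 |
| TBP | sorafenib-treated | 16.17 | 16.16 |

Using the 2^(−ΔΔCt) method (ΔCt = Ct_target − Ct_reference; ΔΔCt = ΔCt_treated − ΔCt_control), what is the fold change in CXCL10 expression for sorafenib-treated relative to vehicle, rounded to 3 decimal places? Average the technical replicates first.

17.388

Mean Ct: CXCL10 vehicle 22.980; CXCL10 sorafenib-treated 19.445; TBP vehicle 15.580; TBP sorafenib-treated 16.165
ΔCt(vehicle) = 22.980 − 15.580 = 7.400
ΔCt(sorafenib-treated) = 19.445 − 16.165 = 3.280
ΔΔCt = 3.280 − 7.400 = -4.120
Fold change = 2^(−(-4.120)) = 2^4.120 = 17.3878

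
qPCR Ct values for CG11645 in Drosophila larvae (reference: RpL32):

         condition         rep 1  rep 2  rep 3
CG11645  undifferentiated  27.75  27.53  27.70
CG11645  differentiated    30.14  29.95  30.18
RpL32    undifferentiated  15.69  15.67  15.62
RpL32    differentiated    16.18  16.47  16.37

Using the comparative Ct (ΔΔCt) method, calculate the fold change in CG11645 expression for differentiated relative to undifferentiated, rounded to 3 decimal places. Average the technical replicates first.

Mean Ct: CG11645 undifferentiated 27.660; CG11645 differentiated 30.090; RpL32 undifferentiated 15.660; RpL32 differentiated 16.340
ΔCt(undifferentiated) = 27.660 − 15.660 = 12.000
ΔCt(differentiated) = 30.090 − 16.340 = 13.750
ΔΔCt = 13.750 − 12.000 = 1.750
Fold change = 2^(−1.750) = 0.2973

0.297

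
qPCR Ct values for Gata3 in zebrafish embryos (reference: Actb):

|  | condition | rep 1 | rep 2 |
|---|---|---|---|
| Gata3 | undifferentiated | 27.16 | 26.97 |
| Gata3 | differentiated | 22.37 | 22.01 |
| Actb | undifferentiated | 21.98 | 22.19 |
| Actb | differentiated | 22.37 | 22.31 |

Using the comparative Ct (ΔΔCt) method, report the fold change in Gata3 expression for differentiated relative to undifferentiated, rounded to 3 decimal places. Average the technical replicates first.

Mean Ct: Gata3 undifferentiated 27.065; Gata3 differentiated 22.190; Actb undifferentiated 22.085; Actb differentiated 22.340
ΔCt(undifferentiated) = 27.065 − 22.085 = 4.980
ΔCt(differentiated) = 22.190 − 22.340 = -0.150
ΔΔCt = -0.150 − 4.980 = -5.130
Fold change = 2^(−(-5.130)) = 2^5.130 = 35.0174

35.017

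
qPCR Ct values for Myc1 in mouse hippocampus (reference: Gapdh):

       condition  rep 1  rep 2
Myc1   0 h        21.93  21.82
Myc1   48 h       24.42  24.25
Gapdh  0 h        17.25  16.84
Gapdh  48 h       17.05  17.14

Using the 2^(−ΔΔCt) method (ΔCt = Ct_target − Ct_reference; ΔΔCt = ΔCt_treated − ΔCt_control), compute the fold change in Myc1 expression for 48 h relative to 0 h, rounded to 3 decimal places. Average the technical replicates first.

0.188

Mean Ct: Myc1 0 h 21.875; Myc1 48 h 24.335; Gapdh 0 h 17.045; Gapdh 48 h 17.095
ΔCt(0 h) = 21.875 − 17.045 = 4.830
ΔCt(48 h) = 24.335 − 17.095 = 7.240
ΔΔCt = 7.240 − 4.830 = 2.410
Fold change = 2^(−2.410) = 0.1882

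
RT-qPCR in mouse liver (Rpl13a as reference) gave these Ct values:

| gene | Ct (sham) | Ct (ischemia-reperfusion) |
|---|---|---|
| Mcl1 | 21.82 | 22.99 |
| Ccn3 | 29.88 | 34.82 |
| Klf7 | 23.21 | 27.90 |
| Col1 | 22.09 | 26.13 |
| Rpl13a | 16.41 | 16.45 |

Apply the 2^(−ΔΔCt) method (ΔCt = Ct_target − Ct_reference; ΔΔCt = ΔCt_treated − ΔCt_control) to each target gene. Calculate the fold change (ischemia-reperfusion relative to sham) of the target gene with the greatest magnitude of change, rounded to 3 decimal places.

0.033

Mcl1: ΔΔCt = (22.99−16.45) − (21.82−16.41) = 6.54 − 5.41 = 1.13; fold change = 2^-1.13 = 0.457
Ccn3: ΔΔCt = (34.82−16.45) − (29.88−16.41) = 18.37 − 13.47 = 4.90; fold change = 2^-4.90 = 0.033
Klf7: ΔΔCt = (27.90−16.45) − (23.21−16.41) = 11.45 − 6.80 = 4.65; fold change = 2^-4.65 = 0.040
Col1: ΔΔCt = (26.13−16.45) − (22.09−16.41) = 9.68 − 5.68 = 4.00; fold change = 2^-4.00 = 0.062
Ccn3 has the largest |ΔΔCt| = 4.90.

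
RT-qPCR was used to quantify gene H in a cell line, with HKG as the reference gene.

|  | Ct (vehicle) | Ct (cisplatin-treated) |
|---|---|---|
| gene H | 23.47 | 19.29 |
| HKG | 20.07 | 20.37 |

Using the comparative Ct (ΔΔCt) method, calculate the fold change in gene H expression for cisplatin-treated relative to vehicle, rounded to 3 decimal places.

ΔCt(vehicle) = 23.470 − 20.070 = 3.400
ΔCt(cisplatin-treated) = 19.290 − 20.370 = -1.080
ΔΔCt = -1.080 − 3.400 = -4.480
Fold change = 2^(−(-4.480)) = 2^4.480 = 22.3159

22.316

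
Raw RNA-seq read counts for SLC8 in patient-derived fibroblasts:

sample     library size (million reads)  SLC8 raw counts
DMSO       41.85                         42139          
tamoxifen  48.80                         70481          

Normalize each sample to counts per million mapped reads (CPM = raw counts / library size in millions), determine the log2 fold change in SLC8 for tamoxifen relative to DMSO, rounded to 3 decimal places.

CPM(DMSO) = 42139 / 41.85 = 1006.9056
CPM(tamoxifen) = 70481 / 48.80 = 1444.2828
Fold change = 1444.2828 / 1006.9056 = 1.43438
log2(1.43438) = 0.5204

0.520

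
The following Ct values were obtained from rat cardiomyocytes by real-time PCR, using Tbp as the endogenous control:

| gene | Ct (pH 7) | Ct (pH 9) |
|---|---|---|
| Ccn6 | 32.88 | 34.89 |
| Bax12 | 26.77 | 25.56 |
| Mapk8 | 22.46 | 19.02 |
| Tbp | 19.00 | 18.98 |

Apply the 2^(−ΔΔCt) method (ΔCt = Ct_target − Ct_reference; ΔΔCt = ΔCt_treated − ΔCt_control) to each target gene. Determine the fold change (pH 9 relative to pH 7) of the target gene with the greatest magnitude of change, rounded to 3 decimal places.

10.703

Ccn6: ΔΔCt = (34.89−18.98) − (32.88−19.00) = 15.91 − 13.88 = 2.03; fold change = 2^-2.03 = 0.245
Bax12: ΔΔCt = (25.56−18.98) − (26.77−19.00) = 6.58 − 7.77 = -1.19; fold change = 2^1.19 = 2.282
Mapk8: ΔΔCt = (19.02−18.98) − (22.46−19.00) = 0.04 − 3.46 = -3.42; fold change = 2^3.42 = 10.703
Mapk8 has the largest |ΔΔCt| = 3.42.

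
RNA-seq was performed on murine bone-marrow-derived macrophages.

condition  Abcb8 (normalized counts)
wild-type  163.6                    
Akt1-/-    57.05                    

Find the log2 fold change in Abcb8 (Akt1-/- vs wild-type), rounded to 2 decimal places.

-1.52

Fold change = 57.05 / 163.6 = 0.3487
log2(0.3487) = -1.520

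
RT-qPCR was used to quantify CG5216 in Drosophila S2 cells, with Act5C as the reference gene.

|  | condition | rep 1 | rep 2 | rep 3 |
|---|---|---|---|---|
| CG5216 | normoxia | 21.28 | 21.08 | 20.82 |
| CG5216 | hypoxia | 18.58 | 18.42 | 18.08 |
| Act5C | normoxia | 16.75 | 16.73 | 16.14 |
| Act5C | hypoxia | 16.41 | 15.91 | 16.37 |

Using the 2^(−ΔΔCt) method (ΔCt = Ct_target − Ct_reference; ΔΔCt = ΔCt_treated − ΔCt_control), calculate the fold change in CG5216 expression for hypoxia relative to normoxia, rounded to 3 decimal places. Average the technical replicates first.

5.242

Mean Ct: CG5216 normoxia 21.060; CG5216 hypoxia 18.360; Act5C normoxia 16.540; Act5C hypoxia 16.230
ΔCt(normoxia) = 21.060 − 16.540 = 4.520
ΔCt(hypoxia) = 18.360 − 16.230 = 2.130
ΔΔCt = 2.130 − 4.520 = -2.390
Fold change = 2^(−(-2.390)) = 2^2.390 = 5.2416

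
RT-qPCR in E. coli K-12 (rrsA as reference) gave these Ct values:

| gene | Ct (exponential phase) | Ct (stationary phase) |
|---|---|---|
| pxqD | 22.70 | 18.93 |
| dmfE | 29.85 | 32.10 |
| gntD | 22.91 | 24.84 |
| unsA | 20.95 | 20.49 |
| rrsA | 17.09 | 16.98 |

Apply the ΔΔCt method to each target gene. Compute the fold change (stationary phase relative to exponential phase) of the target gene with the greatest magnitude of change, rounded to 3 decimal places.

pxqD: ΔΔCt = (18.93−16.98) − (22.70−17.09) = 1.95 − 5.61 = -3.66; fold change = 2^3.66 = 12.641
dmfE: ΔΔCt = (32.10−16.98) − (29.85−17.09) = 15.12 − 12.76 = 2.36; fold change = 2^-2.36 = 0.195
gntD: ΔΔCt = (24.84−16.98) − (22.91−17.09) = 7.86 − 5.82 = 2.04; fold change = 2^-2.04 = 0.243
unsA: ΔΔCt = (20.49−16.98) − (20.95−17.09) = 3.51 − 3.86 = -0.35; fold change = 2^0.35 = 1.275
pxqD has the largest |ΔΔCt| = 3.66.

12.641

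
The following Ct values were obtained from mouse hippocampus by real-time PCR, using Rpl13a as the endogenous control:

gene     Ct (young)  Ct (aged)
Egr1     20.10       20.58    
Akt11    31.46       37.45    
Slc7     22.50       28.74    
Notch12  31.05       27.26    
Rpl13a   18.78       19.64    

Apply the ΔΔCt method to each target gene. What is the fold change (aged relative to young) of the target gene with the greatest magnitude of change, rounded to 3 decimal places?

0.024

Egr1: ΔΔCt = (20.58−19.64) − (20.10−18.78) = 0.94 − 1.32 = -0.38; fold change = 2^0.38 = 1.301
Akt11: ΔΔCt = (37.45−19.64) − (31.46−18.78) = 17.81 − 12.68 = 5.13; fold change = 2^-5.13 = 0.029
Slc7: ΔΔCt = (28.74−19.64) − (22.50−18.78) = 9.10 − 3.72 = 5.38; fold change = 2^-5.38 = 0.024
Notch12: ΔΔCt = (27.26−19.64) − (31.05−18.78) = 7.62 − 12.27 = -4.65; fold change = 2^4.65 = 25.107
Slc7 has the largest |ΔΔCt| = 5.38.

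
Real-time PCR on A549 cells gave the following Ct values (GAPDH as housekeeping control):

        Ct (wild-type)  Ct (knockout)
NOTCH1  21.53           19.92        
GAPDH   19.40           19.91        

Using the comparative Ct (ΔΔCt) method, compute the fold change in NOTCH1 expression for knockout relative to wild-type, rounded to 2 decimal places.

4.35

ΔCt(wild-type) = 21.530 − 19.400 = 2.130
ΔCt(knockout) = 19.920 − 19.910 = 0.010
ΔΔCt = 0.010 − 2.130 = -2.120
Fold change = 2^(−(-2.120)) = 2^2.120 = 4.347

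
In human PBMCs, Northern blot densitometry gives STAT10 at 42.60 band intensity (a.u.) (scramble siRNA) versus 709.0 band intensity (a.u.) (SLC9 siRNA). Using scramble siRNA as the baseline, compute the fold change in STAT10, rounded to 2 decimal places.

Fold change = 709.0 / 42.60 = 16.643
STAT10 is upregulated.

16.64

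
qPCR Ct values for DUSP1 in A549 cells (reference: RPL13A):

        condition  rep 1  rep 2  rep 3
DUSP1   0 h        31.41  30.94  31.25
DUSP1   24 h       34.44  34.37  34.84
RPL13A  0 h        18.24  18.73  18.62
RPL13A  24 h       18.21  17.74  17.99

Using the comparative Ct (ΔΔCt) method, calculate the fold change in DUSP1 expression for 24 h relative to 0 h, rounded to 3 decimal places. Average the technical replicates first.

Mean Ct: DUSP1 0 h 31.200; DUSP1 24 h 34.550; RPL13A 0 h 18.530; RPL13A 24 h 17.980
ΔCt(0 h) = 31.200 − 18.530 = 12.670
ΔCt(24 h) = 34.550 − 17.980 = 16.570
ΔΔCt = 16.570 − 12.670 = 3.900
Fold change = 2^(−3.900) = 0.0670

0.067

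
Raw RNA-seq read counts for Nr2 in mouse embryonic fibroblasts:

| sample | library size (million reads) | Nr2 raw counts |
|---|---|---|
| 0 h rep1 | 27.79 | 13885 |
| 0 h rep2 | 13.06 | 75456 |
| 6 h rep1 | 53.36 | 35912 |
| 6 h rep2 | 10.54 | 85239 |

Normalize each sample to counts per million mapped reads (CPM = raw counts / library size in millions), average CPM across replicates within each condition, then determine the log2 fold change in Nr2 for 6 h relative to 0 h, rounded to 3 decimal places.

0.481

CPM(0 h rep1) = 13885 / 27.79 = 499.6402
CPM(0 h rep2) = 75456 / 13.06 = 5777.6417
CPM(6 h rep1) = 35912 / 53.36 = 673.0135
CPM(6 h rep2) = 85239 / 10.54 = 8087.1917
mean CPM(0 h) = 3138.6409; mean CPM(6 h) = 4380.1026
Fold change = 4380.1026 / 3138.6409 = 1.39554
log2(1.39554) = 0.4808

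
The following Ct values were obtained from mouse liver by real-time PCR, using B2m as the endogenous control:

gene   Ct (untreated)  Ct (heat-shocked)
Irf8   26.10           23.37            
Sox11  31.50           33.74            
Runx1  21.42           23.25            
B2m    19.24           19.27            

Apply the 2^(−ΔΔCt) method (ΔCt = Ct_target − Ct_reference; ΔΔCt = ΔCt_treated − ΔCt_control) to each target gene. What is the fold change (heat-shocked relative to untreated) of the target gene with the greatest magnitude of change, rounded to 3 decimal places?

Irf8: ΔΔCt = (23.37−19.27) − (26.10−19.24) = 4.10 − 6.86 = -2.76; fold change = 2^2.76 = 6.774
Sox11: ΔΔCt = (33.74−19.27) − (31.50−19.24) = 14.47 − 12.26 = 2.21; fold change = 2^-2.21 = 0.216
Runx1: ΔΔCt = (23.25−19.27) − (21.42−19.24) = 3.98 − 2.18 = 1.80; fold change = 2^-1.80 = 0.287
Irf8 has the largest |ΔΔCt| = 2.76.

6.774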